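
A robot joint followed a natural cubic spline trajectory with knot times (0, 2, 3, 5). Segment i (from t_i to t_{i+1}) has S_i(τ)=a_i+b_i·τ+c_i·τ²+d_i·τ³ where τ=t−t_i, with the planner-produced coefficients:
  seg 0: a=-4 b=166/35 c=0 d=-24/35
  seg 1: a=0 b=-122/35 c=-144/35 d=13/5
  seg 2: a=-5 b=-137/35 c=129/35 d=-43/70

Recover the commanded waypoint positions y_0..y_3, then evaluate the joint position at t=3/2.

y_0 = S_0(0) = a_0 = -4
y_1 = S_1(0) = a_1 = 0
y_2 = S_2(0) = a_2 = -5
y_3 = S_2(2) = -3
t_q=3/2 is in segment 0 (τ=3/2); S_0(τ)=4/5

y_0=-4 y_1=0 y_2=-5 y_3=-3
S(3/2) = 4/5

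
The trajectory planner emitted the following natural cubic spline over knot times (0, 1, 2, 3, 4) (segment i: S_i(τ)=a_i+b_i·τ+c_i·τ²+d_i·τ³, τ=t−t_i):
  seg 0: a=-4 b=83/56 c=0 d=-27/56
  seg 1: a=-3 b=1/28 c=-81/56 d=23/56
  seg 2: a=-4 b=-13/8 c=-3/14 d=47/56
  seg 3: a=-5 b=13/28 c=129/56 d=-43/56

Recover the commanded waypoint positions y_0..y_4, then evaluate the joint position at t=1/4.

y_0=-4 y_1=-3 y_2=-4 y_3=-5 y_4=-3
S(1/4) = -13035/3584

y_0 = S_0(0) = a_0 = -4
y_1 = S_1(0) = a_1 = -3
y_2 = S_2(0) = a_2 = -4
y_3 = S_3(0) = a_3 = -5
y_4 = S_3(1) = -3
t_q=1/4 is in segment 0 (τ=1/4); S_0(τ)=-13035/3584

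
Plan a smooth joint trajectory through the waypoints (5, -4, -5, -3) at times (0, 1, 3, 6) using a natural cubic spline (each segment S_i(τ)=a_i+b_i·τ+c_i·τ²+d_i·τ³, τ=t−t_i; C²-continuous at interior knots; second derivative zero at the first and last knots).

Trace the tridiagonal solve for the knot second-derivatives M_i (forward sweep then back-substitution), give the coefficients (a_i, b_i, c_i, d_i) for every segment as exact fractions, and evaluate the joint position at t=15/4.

  seg 0: a=5 b=-220/21 c=0 d=31/21
  seg 1: a=-4 b=-127/21 c=31/7 d=-139/168
  seg 2: a=-5 b=73/42 c=-15/28 d=5/84
S(15/4) = -1017/256

Δ: Δ0=-9, Δ1=-1/2, Δ2=2/3
row 1: diag=6, rhs=51; c'=1/3, d'=17/2
row 2: denom=10−2·1/3=28/3; d'=(7−2·17/2)/(28/3)=-15/14
back: M2=-15/14
back: M1=17/2−1/3·-15/14=62/7
M: M0=0, M1=62/7, M2=-15/14, M3=0
seg 0: a=5, c=M0/2=0, d=(M1−M0)/(6·1)=31/21, b=Δ0−h0·(2M0+M1)/6=-220/21
seg 1: a=-4, c=M1/2=31/7, d=(M2−M1)/(6·2)=-139/168, b=Δ1−h1·(2M1+M2)/6=-127/21
seg 2: a=-5, c=M2/2=-15/28, d=(M3−M2)/(6·3)=5/84, b=Δ2−h2·(2M2+M3)/6=73/42
t_q=15/4 → seg 2, τ=3/4; S=-5+73/42·τ+-15/28·τ²+5/84·τ³=-1017/256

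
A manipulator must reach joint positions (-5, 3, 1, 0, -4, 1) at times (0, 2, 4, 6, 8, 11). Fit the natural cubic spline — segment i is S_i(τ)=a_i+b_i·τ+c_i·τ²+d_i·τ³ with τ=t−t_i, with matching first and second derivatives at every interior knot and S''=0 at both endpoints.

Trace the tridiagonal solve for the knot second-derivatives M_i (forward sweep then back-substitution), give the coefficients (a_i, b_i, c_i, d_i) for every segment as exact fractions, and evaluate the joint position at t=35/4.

Δ: Δ0=4, Δ1=-1, Δ2=-1/2, Δ3=-2, Δ4=5/3
row 1: diag=8, rhs=-30; c'=1/4, d'=-15/4
row 2: denom=8−2·1/4=15/2; d'=(3−2·-15/4)/(15/2)=7/5
row 3: denom=8−2·4/15=112/15; d'=(-9−2·7/5)/(112/15)=-177/112
row 4: denom=10−2·15/56=265/28; d'=(22−2·-177/112)/(265/28)=1409/530
back: M4=1409/530
back: M3=-177/112−15/56·1409/530=-243/106
back: M2=7/5−4/15·-243/106=533/265
back: M1=-15/4−1/4·533/265=-1127/265
M: M0=0, M1=-1127/265, M2=533/265, M3=-243/106, M4=1409/530, M5=0
seg 0: a=-5, c=M0/2=0, d=(M1−M0)/(6·2)=-1127/3180, b=Δ0−h0·(2M0+M1)/6=4307/795
seg 1: a=3, c=M1/2=-1127/530, d=(M2−M1)/(6·2)=83/159, b=Δ1−h1·(2M1+M2)/6=926/795
seg 2: a=1, c=M2/2=533/530, d=(M3−M2)/(6·2)=-2281/6360, b=Δ2−h2·(2M2+M3)/6=-856/795
seg 3: a=0, c=M3/2=-243/212, d=(M4−M3)/(6·2)=328/795, b=Δ3−h3·(2M3+M4)/6=-2159/1590
seg 4: a=-4, c=M4/2=1409/1060, d=(M5−M4)/(6·3)=-1409/9540, b=Δ4−h4·(2M4+M5)/6=-1577/1590
t_q=35/4 → seg 4, τ=3/4; S=-4+-1577/1590·τ+1409/1060·τ²+-1409/9540·τ³=-275327/67840

  seg 0: a=-5 b=4307/795 c=0 d=-1127/3180
  seg 1: a=3 b=926/795 c=-1127/530 d=83/159
  seg 2: a=1 b=-856/795 c=533/530 d=-2281/6360
  seg 3: a=0 b=-2159/1590 c=-243/212 d=328/795
  seg 4: a=-4 b=-1577/1590 c=1409/1060 d=-1409/9540
S(35/4) = -275327/67840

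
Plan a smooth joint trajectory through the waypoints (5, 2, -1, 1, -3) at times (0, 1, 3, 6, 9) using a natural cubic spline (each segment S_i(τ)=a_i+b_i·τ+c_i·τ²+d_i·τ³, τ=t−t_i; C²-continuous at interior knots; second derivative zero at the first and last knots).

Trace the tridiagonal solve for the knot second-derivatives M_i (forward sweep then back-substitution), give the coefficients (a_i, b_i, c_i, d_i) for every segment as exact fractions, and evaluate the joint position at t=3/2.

Δ: Δ0=-3, Δ1=-3/2, Δ2=2/3, Δ3=-4/3
row 1: diag=6, rhs=9; c'=1/3, d'=3/2
row 2: denom=10−2·1/3=28/3; d'=(13−2·3/2)/(28/3)=15/14
row 3: denom=12−3·9/28=309/28; d'=(-12−3·15/14)/(309/28)=-142/103
back: M3=-142/103
back: M2=15/14−9/28·-142/103=156/103
back: M1=3/2−1/3·156/103=205/206
M: M0=0, M1=205/206, M2=156/103, M3=-142/103, M4=0
seg 0: a=5, c=M0/2=0, d=(M1−M0)/(6·1)=205/1236, b=Δ0−h0·(2M0+M1)/6=-3913/1236
seg 1: a=2, c=M1/2=205/412, d=(M2−M1)/(6·2)=107/2472, b=Δ1−h1·(2M1+M2)/6=-1649/618
seg 2: a=-1, c=M2/2=78/103, d=(M3−M2)/(6·3)=-149/927, b=Δ2−h2·(2M2+M3)/6=-49/309
seg 3: a=1, c=M3/2=-71/103, d=(M4−M3)/(6·3)=71/927, b=Δ3−h3·(2M3+M4)/6=14/309
t_q=3/2 → seg 1, τ=1/2; S=2+-1649/618·τ+205/412·τ²+107/2472·τ³=5245/6592

  seg 0: a=5 b=-3913/1236 c=0 d=205/1236
  seg 1: a=2 b=-1649/618 c=205/412 d=107/2472
  seg 2: a=-1 b=-49/309 c=78/103 d=-149/927
  seg 3: a=1 b=14/309 c=-71/103 d=71/927
S(3/2) = 5245/6592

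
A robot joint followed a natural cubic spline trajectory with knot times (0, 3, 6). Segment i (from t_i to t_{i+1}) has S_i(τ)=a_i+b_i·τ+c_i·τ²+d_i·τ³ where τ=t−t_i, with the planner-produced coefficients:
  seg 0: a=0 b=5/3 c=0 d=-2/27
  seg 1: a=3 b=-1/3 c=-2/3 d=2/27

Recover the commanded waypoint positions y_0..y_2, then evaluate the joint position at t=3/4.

y_0 = S_0(0) = a_0 = 0
y_1 = S_1(0) = a_1 = 3
y_2 = S_1(3) = -2
t_q=3/4 is in segment 0 (τ=3/4); S_0(τ)=39/32

y_0=0 y_1=3 y_2=-2
S(3/4) = 39/32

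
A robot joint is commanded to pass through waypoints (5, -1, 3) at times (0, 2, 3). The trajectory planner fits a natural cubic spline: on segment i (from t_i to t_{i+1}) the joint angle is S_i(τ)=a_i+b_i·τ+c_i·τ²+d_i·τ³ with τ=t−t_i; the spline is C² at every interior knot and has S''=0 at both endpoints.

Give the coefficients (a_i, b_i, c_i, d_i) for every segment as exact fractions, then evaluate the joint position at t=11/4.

  seg 0: a=5 b=-16/3 c=0 d=7/12
  seg 1: a=-1 b=5/3 c=7/2 d=-7/6
S(11/4) = 221/128

Δ: Δ0=-3, Δ1=4
row 1: diag=6, rhs=42; c'=1/6, d'=7
back: M1=7
M: M0=0, M1=7, M2=0
seg 0: a=5, c=M0/2=0, d=(M1−M0)/(6·2)=7/12, b=Δ0−h0·(2M0+M1)/6=-16/3
seg 1: a=-1, c=M1/2=7/2, d=(M2−M1)/(6·1)=-7/6, b=Δ1−h1·(2M1+M2)/6=5/3
t_q=11/4 → seg 1, τ=3/4; S=-1+5/3·τ+7/2·τ²+-7/6·τ³=221/128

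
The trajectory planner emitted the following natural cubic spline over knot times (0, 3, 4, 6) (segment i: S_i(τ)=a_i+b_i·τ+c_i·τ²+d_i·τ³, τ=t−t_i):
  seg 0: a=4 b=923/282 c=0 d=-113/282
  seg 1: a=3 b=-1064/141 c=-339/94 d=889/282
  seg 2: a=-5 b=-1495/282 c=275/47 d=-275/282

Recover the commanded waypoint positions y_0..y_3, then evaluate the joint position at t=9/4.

y_0=4 y_1=3 y_2=-5 y_3=0
S(9/4) = 40909/6016

y_0 = S_0(0) = a_0 = 4
y_1 = S_1(0) = a_1 = 3
y_2 = S_2(0) = a_2 = -5
y_3 = S_2(2) = 0
t_q=9/4 is in segment 0 (τ=9/4); S_0(τ)=40909/6016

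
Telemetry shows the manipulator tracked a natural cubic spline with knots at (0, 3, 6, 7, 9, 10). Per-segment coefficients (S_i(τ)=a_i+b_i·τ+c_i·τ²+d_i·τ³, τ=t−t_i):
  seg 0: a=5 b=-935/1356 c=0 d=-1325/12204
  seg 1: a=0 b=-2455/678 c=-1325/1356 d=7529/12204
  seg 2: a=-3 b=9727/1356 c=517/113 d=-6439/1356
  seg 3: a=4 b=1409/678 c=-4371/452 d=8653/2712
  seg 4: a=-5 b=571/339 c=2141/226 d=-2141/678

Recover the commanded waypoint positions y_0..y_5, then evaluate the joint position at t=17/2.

y_0 = S_0(0) = a_0 = 5
y_1 = S_1(0) = a_1 = 0
y_2 = S_2(0) = a_2 = -3
y_3 = S_3(0) = a_3 = 4
y_4 = S_4(0) = a_4 = -5
y_5 = S_4(1) = 3
t_q=17/2 is in segment 3 (τ=3/2); S_3(τ)=-28007/7232

y_0=5 y_1=0 y_2=-3 y_3=4 y_4=-5 y_5=3
S(17/2) = -28007/7232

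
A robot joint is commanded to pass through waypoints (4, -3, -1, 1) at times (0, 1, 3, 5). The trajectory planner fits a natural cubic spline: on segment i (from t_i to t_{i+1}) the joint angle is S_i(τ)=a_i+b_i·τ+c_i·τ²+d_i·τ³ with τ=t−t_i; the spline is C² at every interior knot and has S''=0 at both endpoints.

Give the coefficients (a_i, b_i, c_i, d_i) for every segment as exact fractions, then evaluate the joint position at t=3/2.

  seg 0: a=4 b=-93/11 c=0 d=16/11
  seg 1: a=-3 b=-45/11 c=48/11 d=-10/11
  seg 2: a=-1 b=27/11 c=-12/11 d=2/11
S(3/2) = -179/44

Δ: Δ0=-7, Δ1=1, Δ2=1
row 1: diag=6, rhs=48; c'=1/3, d'=8
row 2: denom=8−2·1/3=22/3; d'=(0−2·8)/(22/3)=-24/11
back: M2=-24/11
back: M1=8−1/3·-24/11=96/11
M: M0=0, M1=96/11, M2=-24/11, M3=0
seg 0: a=4, c=M0/2=0, d=(M1−M0)/(6·1)=16/11, b=Δ0−h0·(2M0+M1)/6=-93/11
seg 1: a=-3, c=M1/2=48/11, d=(M2−M1)/(6·2)=-10/11, b=Δ1−h1·(2M1+M2)/6=-45/11
seg 2: a=-1, c=M2/2=-12/11, d=(M3−M2)/(6·2)=2/11, b=Δ2−h2·(2M2+M3)/6=27/11
t_q=3/2 → seg 1, τ=1/2; S=-3+-45/11·τ+48/11·τ²+-10/11·τ³=-179/44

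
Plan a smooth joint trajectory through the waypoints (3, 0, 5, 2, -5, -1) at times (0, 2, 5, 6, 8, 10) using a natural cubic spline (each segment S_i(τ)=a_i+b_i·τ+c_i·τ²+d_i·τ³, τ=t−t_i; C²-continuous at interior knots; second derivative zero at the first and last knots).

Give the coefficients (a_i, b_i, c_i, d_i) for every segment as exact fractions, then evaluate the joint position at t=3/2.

Δ: Δ0=-3/2, Δ1=5/3, Δ2=-3, Δ3=-7/2, Δ4=2
row 1: diag=10, rhs=19; c'=3/10, d'=19/10
row 2: denom=8−3·3/10=71/10; d'=(-28−3·19/10)/(71/10)=-337/71
row 3: denom=6−1·10/71=416/71; d'=(-3−1·-337/71)/(416/71)=31/104
row 4: denom=8−2·71/208=761/104; d'=(33−2·31/104)/(761/104)=3370/761
back: M4=3370/761
back: M3=31/104−71/208·3370/761=-1847/1522
back: M2=-337/71−10/71·-1847/1522=-3482/761
back: M1=19/10−3/10·-3482/761=4981/1522
M: M0=0, M1=4981/1522, M2=-3482/761, M3=-1847/1522, M4=3370/761, M5=0
seg 0: a=3, c=M0/2=0, d=(M1−M0)/(6·2)=4981/18264, b=Δ0−h0·(2M0+M1)/6=-5915/2283
seg 1: a=0, c=M1/2=4981/3044, d=(M2−M1)/(6·3)=-11945/27396, b=Δ1−h1·(2M1+M2)/6=3113/4566
seg 2: a=5, c=M2/2=-1741/761, d=(M3−M2)/(6·1)=5117/9132, b=Δ2−h2·(2M2+M3)/6=-11621/9132
seg 3: a=2, c=M3/2=-1847/3044, d=(M4−M3)/(6·2)=8587/18264, b=Δ3−h3·(2M3+M4)/6=-19027/4566
seg 4: a=-5, c=M4/2=1685/761, d=(M5−M4)/(6·2)=-1685/4566, b=Δ4−h4·(2M4+M5)/6=-2174/2283
t_q=3/2 → seg 0, τ=3/2; S=3+-5915/2283·τ+0·τ²+4981/18264·τ³=1661/48704

  seg 0: a=3 b=-5915/2283 c=0 d=4981/18264
  seg 1: a=0 b=3113/4566 c=4981/3044 d=-11945/27396
  seg 2: a=5 b=-11621/9132 c=-1741/761 d=5117/9132
  seg 3: a=2 b=-19027/4566 c=-1847/3044 d=8587/18264
  seg 4: a=-5 b=-2174/2283 c=1685/761 d=-1685/4566
S(3/2) = 1661/48704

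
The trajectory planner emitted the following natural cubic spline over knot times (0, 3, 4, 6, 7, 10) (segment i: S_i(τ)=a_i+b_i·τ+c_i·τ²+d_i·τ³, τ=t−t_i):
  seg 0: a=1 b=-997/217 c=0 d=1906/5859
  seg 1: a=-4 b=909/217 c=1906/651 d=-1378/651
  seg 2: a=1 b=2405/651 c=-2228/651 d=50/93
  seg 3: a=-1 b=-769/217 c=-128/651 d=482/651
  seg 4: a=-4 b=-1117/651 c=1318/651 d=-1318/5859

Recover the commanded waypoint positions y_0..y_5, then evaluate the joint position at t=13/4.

y_0 = S_0(0) = a_0 = 1
y_1 = S_1(0) = a_1 = -4
y_2 = S_2(0) = a_2 = 1
y_3 = S_3(0) = a_3 = -1
y_4 = S_4(0) = a_4 = -4
y_5 = S_4(3) = 3
t_q=13/4 is in segment 1 (τ=1/4); S_1(τ)=-19463/6944

y_0=1 y_1=-4 y_2=1 y_3=-1 y_4=-4 y_5=3
S(13/4) = -19463/6944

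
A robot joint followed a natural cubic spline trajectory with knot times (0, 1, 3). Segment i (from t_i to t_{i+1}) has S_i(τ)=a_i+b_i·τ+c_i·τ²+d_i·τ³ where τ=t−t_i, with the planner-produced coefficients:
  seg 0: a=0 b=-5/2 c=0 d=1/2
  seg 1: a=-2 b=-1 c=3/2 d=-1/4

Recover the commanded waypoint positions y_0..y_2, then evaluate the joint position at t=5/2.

y_0=0 y_1=-2 y_2=0
S(5/2) = -31/32

y_0 = S_0(0) = a_0 = 0
y_1 = S_1(0) = a_1 = -2
y_2 = S_1(2) = 0
t_q=5/2 is in segment 1 (τ=3/2); S_1(τ)=-31/32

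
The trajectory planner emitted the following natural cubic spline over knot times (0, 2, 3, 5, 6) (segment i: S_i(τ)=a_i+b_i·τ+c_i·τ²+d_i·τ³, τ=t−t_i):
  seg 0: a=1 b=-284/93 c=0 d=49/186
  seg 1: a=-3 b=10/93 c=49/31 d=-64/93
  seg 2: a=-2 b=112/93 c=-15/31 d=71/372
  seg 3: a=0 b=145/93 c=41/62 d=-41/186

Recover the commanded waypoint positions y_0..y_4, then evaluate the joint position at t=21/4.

y_0=1 y_1=-3 y_2=-2 y_3=0 y_4=2
S(21/4) = 1697/3968

y_0 = S_0(0) = a_0 = 1
y_1 = S_1(0) = a_1 = -3
y_2 = S_2(0) = a_2 = -2
y_3 = S_3(0) = a_3 = 0
y_4 = S_3(1) = 2
t_q=21/4 is in segment 3 (τ=1/4); S_3(τ)=1697/3968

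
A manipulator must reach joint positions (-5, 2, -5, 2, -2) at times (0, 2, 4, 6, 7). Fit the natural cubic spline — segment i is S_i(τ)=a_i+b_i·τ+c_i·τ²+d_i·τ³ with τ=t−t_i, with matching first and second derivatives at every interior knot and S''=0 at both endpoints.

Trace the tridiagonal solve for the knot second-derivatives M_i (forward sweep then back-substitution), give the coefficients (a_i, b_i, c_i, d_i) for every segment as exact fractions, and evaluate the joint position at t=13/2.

Δ: Δ0=7/2, Δ1=-7/2, Δ2=7/2, Δ3=-4
row 1: diag=8, rhs=-42; c'=1/4, d'=-21/4
row 2: denom=8−2·1/4=15/2; d'=(42−2·-21/4)/(15/2)=7
row 3: denom=6−2·4/15=82/15; d'=(-45−2·7)/(82/15)=-885/82
back: M3=-885/82
back: M2=7−4/15·-885/82=405/41
back: M1=-21/4−1/4·405/41=-633/82
M: M0=0, M1=-633/82, M2=405/41, M3=-885/82, M4=0
seg 0: a=-5, c=M0/2=0, d=(M1−M0)/(6·2)=-211/328, b=Δ0−h0·(2M0+M1)/6=249/41
seg 1: a=2, c=M1/2=-633/164, d=(M2−M1)/(6·2)=481/328, b=Δ1−h1·(2M1+M2)/6=-135/82
seg 2: a=-5, c=M2/2=405/82, d=(M3−M2)/(6·2)=-565/328, b=Δ2−h2·(2M2+M3)/6=21/41
seg 3: a=2, c=M3/2=-885/164, d=(M4−M3)/(6·1)=295/164, b=Δ3−h3·(2M3+M4)/6=-33/82
t_q=13/2 → seg 3, τ=1/2; S=2+-33/82·τ+-885/164·τ²+295/164·τ³=885/1312

  seg 0: a=-5 b=249/41 c=0 d=-211/328
  seg 1: a=2 b=-135/82 c=-633/164 d=481/328
  seg 2: a=-5 b=21/41 c=405/82 d=-565/328
  seg 3: a=2 b=-33/82 c=-885/164 d=295/164
S(13/2) = 885/1312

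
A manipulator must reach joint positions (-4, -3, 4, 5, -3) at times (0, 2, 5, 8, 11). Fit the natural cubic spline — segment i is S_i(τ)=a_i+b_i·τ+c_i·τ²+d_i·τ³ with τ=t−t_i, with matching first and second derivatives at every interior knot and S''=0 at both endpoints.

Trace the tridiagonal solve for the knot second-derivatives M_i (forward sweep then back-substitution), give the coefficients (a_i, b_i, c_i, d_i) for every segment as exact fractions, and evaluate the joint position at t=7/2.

  seg 0: a=-4 b=2/69 c=0 d=65/552
  seg 1: a=-3 b=199/138 c=65/92 d=-113/828
  seg 2: a=4 b=551/276 c=-12/23 d=-1/92
  seg 3: a=5 b=-197/138 c=-57/92 d=19/276
S(7/2) = 215/736

Δ: Δ0=1/2, Δ1=7/3, Δ2=1/3, Δ3=-8/3
row 1: diag=10, rhs=11; c'=3/10, d'=11/10
row 2: denom=12−3·3/10=111/10; d'=(-12−3·11/10)/(111/10)=-51/37
row 3: denom=12−3·10/37=414/37; d'=(-18−3·-51/37)/(414/37)=-57/46
back: M3=-57/46
back: M2=-51/37−10/37·-57/46=-24/23
back: M1=11/10−3/10·-24/23=65/46
M: M0=0, M1=65/46, M2=-24/23, M3=-57/46, M4=0
seg 0: a=-4, c=M0/2=0, d=(M1−M0)/(6·2)=65/552, b=Δ0−h0·(2M0+M1)/6=2/69
seg 1: a=-3, c=M1/2=65/92, d=(M2−M1)/(6·3)=-113/828, b=Δ1−h1·(2M1+M2)/6=199/138
seg 2: a=4, c=M2/2=-12/23, d=(M3−M2)/(6·3)=-1/92, b=Δ2−h2·(2M2+M3)/6=551/276
seg 3: a=5, c=M3/2=-57/92, d=(M4−M3)/(6·3)=19/276, b=Δ3−h3·(2M3+M4)/6=-197/138
t_q=7/2 → seg 1, τ=3/2; S=-3+199/138·τ+65/92·τ²+-113/828·τ³=215/736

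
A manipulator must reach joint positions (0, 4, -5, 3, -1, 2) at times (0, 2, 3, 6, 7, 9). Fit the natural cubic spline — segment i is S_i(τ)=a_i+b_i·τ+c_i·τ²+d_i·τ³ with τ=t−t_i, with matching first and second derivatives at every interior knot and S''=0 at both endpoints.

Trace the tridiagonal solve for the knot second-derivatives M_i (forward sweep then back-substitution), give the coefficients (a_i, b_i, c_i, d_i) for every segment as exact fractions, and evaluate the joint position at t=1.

  seg 0: a=0 b=36671/5655 c=0 d=-25361/22620
  seg 1: a=4 b=-39412/5655 c=-25361/3770 d=53117/11310
  seg 2: a=-5 b=-71639/11310 c=13878/1885 d=-253/174
  seg 3: a=3 b=-8023/5655 c=-21579/3770 d=35543/11310
  seg 4: a=-1 b=-38891/11310 c=6982/1885 d=-3491/5655
S(1) = 40441/7540

Δ: Δ0=2, Δ1=-9, Δ2=8/3, Δ3=-4, Δ4=3/2
row 1: diag=6, rhs=-66; c'=1/6, d'=-11
row 2: denom=8−1·1/6=47/6; d'=(70−1·-11)/(47/6)=486/47
row 3: denom=8−3·18/47=322/47; d'=(-40−3·486/47)/(322/47)=-1669/161
row 4: denom=6−1·47/322=1885/322; d'=(33−1·-1669/161)/(1885/322)=13964/1885
back: M4=13964/1885
back: M3=-1669/161−47/322·13964/1885=-21579/1885
back: M2=486/47−18/47·-21579/1885=27756/1885
back: M1=-11−1/6·27756/1885=-25361/1885
M: M0=0, M1=-25361/1885, M2=27756/1885, M3=-21579/1885, M4=13964/1885, M5=0
seg 0: a=0, c=M0/2=0, d=(M1−M0)/(6·2)=-25361/22620, b=Δ0−h0·(2M0+M1)/6=36671/5655
seg 1: a=4, c=M1/2=-25361/3770, d=(M2−M1)/(6·1)=53117/11310, b=Δ1−h1·(2M1+M2)/6=-39412/5655
seg 2: a=-5, c=M2/2=13878/1885, d=(M3−M2)/(6·3)=-253/174, b=Δ2−h2·(2M2+M3)/6=-71639/11310
seg 3: a=3, c=M3/2=-21579/3770, d=(M4−M3)/(6·1)=35543/11310, b=Δ3−h3·(2M3+M4)/6=-8023/5655
seg 4: a=-1, c=M4/2=6982/1885, d=(M5−M4)/(6·2)=-3491/5655, b=Δ4−h4·(2M4+M5)/6=-38891/11310
t_q=1 → seg 0, τ=1; S=0+36671/5655·τ+0·τ²+-25361/22620·τ³=40441/7540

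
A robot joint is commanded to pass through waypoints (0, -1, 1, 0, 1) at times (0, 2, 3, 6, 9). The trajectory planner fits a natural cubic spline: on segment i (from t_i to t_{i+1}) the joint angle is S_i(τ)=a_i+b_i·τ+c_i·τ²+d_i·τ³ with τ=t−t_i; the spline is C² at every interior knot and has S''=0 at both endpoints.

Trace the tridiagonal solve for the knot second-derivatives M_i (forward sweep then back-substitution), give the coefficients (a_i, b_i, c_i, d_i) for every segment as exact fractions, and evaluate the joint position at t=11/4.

Δ: Δ0=-1/2, Δ1=2, Δ2=-1/3, Δ3=1/3
row 1: diag=6, rhs=15; c'=1/6, d'=5/2
row 2: denom=8−1·1/6=47/6; d'=(-14−1·5/2)/(47/6)=-99/47
row 3: denom=12−3·18/47=510/47; d'=(4−3·-99/47)/(510/47)=97/102
back: M3=97/102
back: M2=-99/47−18/47·97/102=-42/17
back: M1=5/2−1/6·-42/17=99/34
M: M0=0, M1=99/34, M2=-42/17, M3=97/102, M4=0
seg 0: a=0, c=M0/2=0, d=(M1−M0)/(6·2)=33/136, b=Δ0−h0·(2M0+M1)/6=-25/17
seg 1: a=-1, c=M1/2=99/68, d=(M2−M1)/(6·1)=-61/68, b=Δ1−h1·(2M1+M2)/6=49/34
seg 2: a=1, c=M2/2=-21/17, d=(M3−M2)/(6·3)=349/1836, b=Δ2−h2·(2M2+M3)/6=113/68
seg 3: a=0, c=M3/2=97/204, d=(M4−M3)/(6·3)=-97/1836, b=Δ3−h3·(2M3+M4)/6=-21/34
t_q=11/4 → seg 1, τ=3/4; S=-1+49/34·τ+99/68·τ²+-61/68·τ³=2269/4352

  seg 0: a=0 b=-25/17 c=0 d=33/136
  seg 1: a=-1 b=49/34 c=99/68 d=-61/68
  seg 2: a=1 b=113/68 c=-21/17 d=349/1836
  seg 3: a=0 b=-21/34 c=97/204 d=-97/1836
S(11/4) = 2269/4352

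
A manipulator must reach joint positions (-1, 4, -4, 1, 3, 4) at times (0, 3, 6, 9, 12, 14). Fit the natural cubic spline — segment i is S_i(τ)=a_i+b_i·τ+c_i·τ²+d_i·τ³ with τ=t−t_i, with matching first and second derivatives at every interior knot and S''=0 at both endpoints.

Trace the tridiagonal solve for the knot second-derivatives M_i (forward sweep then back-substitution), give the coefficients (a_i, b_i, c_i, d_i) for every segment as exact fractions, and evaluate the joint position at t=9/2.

Δ: Δ0=5/3, Δ1=-8/3, Δ2=5/3, Δ3=2/3, Δ4=1/2
row 1: diag=12, rhs=-26; c'=1/4, d'=-13/6
row 2: denom=12−3·1/4=45/4; d'=(26−3·-13/6)/(45/4)=26/9
row 3: denom=12−3·4/15=56/5; d'=(-6−3·26/9)/(56/5)=-55/42
row 4: denom=10−3·15/56=515/56; d'=(-1−3·-55/42)/(515/56)=164/515
back: M4=164/515
back: M3=-55/42−15/56·164/515=-431/309
back: M2=26/9−4/15·-431/309=5038/1545
back: M1=-13/6−1/4·5038/1545=-4607/1545
M: M0=0, M1=-4607/1545, M2=5038/1545, M3=-431/309, M4=164/515, M5=0
seg 0: a=-1, c=M0/2=0, d=(M1−M0)/(6·3)=-4607/27810, b=Δ0−h0·(2M0+M1)/6=9757/3090
seg 1: a=4, c=M1/2=-4607/3090, d=(M2−M1)/(6·3)=643/1854, b=Δ1−h1·(2M1+M2)/6=-2032/1545
seg 2: a=-4, c=M2/2=2519/1545, d=(M3−M2)/(6·3)=-7193/27810, b=Δ2−h2·(2M2+M3)/6=-2771/3090
seg 3: a=1, c=M3/2=-431/618, d=(M4−M3)/(6·3)=2647/27810, b=Δ3−h3·(2M3+M4)/6=2939/1545
seg 4: a=3, c=M4/2=82/515, d=(M5−M4)/(6·2)=-41/1545, b=Δ4−h4·(2M4+M5)/6=889/3090
t_q=9/2 → seg 1, τ=3/2; S=4+-2032/1545·τ+-4607/3090·τ²+643/1854·τ³=-1293/8240

  seg 0: a=-1 b=9757/3090 c=0 d=-4607/27810
  seg 1: a=4 b=-2032/1545 c=-4607/3090 d=643/1854
  seg 2: a=-4 b=-2771/3090 c=2519/1545 d=-7193/27810
  seg 3: a=1 b=2939/1545 c=-431/618 d=2647/27810
  seg 4: a=3 b=889/3090 c=82/515 d=-41/1545
S(9/2) = -1293/8240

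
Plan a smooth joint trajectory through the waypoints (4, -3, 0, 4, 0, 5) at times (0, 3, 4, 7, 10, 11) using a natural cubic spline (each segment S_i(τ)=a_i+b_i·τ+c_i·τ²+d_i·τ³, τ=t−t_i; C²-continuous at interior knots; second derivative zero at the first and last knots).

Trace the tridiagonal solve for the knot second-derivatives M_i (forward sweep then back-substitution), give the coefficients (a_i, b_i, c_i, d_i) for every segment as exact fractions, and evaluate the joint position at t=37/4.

Δ: Δ0=-7/3, Δ1=3, Δ2=4/3, Δ3=-4/3, Δ4=5
row 1: diag=8, rhs=32; c'=1/8, d'=4
row 2: denom=8−1·1/8=63/8; d'=(-10−1·4)/(63/8)=-16/9
row 3: denom=12−3·8/21=76/7; d'=(-16−3·-16/9)/(76/7)=-56/57
row 4: denom=8−3·21/76=545/76; d'=(38−3·-56/57)/(545/76)=3112/545
back: M4=3112/545
back: M3=-56/57−21/76·3112/545=-4186/1635
back: M2=-16/9−8/21·-4186/1635=-1312/1635
back: M1=4−1/8·-1312/1635=6704/1635
M: M0=0, M1=6704/1635, M2=-1312/1635, M3=-4186/1635, M4=3112/545, M5=0
seg 0: a=4, c=M0/2=0, d=(M1−M0)/(6·3)=3352/14715, b=Δ0−h0·(2M0+M1)/6=-2389/545
seg 1: a=-3, c=M1/2=3352/1635, d=(M2−M1)/(6·1)=-1336/1635, b=Δ1−h1·(2M1+M2)/6=963/545
seg 2: a=0, c=M2/2=-656/1635, d=(M3−M2)/(6·3)=-479/4905, b=Δ2−h2·(2M2+M3)/6=1117/327
seg 3: a=4, c=M3/2=-2093/1635, d=(M4−M3)/(6·3)=6761/14715, b=Δ3−h3·(2M3+M4)/6=-2662/1635
seg 4: a=0, c=M4/2=1556/545, d=(M5−M4)/(6·1)=-1556/1635, b=Δ4−h4·(2M4+M5)/6=5063/1635
t_q=37/4 → seg 3, τ=9/4; S=4+-2662/1635·τ+-2093/1635·τ²+6761/14715·τ³=-31753/34880

  seg 0: a=4 b=-2389/545 c=0 d=3352/14715
  seg 1: a=-3 b=963/545 c=3352/1635 d=-1336/1635
  seg 2: a=0 b=1117/327 c=-656/1635 d=-479/4905
  seg 3: a=4 b=-2662/1635 c=-2093/1635 d=6761/14715
  seg 4: a=0 b=5063/1635 c=1556/545 d=-1556/1635
S(37/4) = -31753/34880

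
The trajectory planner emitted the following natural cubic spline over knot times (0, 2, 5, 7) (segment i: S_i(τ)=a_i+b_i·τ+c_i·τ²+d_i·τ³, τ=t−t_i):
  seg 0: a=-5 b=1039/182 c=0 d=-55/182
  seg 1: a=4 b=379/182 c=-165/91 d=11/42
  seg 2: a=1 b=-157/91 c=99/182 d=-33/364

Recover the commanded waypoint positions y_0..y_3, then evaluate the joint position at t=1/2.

y_0=-5 y_1=4 y_2=1 y_3=-1
S(1/2) = -3179/1456

y_0 = S_0(0) = a_0 = -5
y_1 = S_1(0) = a_1 = 4
y_2 = S_2(0) = a_2 = 1
y_3 = S_2(2) = -1
t_q=1/2 is in segment 0 (τ=1/2); S_0(τ)=-3179/1456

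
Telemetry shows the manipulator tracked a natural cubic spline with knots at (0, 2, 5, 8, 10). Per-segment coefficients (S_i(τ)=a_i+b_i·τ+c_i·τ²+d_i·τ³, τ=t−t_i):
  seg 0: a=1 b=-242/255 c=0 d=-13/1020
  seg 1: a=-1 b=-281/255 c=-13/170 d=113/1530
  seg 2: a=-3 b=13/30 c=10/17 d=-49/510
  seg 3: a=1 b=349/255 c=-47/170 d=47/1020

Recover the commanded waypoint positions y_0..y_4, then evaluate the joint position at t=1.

y_0=1 y_1=-1 y_2=-3 y_3=1 y_4=3
S(1) = 13/340

y_0 = S_0(0) = a_0 = 1
y_1 = S_1(0) = a_1 = -1
y_2 = S_2(0) = a_2 = -3
y_3 = S_3(0) = a_3 = 1
y_4 = S_3(2) = 3
t_q=1 is in segment 0 (τ=1); S_0(τ)=13/340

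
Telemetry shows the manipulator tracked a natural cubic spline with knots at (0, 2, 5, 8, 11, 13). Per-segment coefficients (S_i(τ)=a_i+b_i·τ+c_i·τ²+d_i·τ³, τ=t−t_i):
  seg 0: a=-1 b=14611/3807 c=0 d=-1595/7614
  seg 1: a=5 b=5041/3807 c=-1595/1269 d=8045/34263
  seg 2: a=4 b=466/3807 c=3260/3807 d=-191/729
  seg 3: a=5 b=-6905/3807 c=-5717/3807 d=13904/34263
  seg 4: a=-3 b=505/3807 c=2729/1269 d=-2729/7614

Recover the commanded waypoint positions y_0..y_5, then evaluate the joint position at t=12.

y_0 = S_0(0) = a_0 = -1
y_1 = S_1(0) = a_1 = 5
y_2 = S_2(0) = a_2 = 4
y_3 = S_3(0) = a_3 = 5
y_4 = S_4(0) = a_4 = -3
y_5 = S_4(2) = 3
t_q=12 is in segment 4 (τ=1); S_4(τ)=-2729/2538

y_0=-1 y_1=5 y_2=4 y_3=5 y_4=-3 y_5=3
S(12) = -2729/2538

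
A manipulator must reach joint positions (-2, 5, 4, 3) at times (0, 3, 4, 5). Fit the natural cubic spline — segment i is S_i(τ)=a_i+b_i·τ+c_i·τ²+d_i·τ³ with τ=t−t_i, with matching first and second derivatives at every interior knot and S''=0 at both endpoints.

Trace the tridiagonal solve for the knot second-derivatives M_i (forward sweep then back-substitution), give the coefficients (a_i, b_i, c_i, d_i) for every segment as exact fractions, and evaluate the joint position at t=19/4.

Δ: Δ0=7/3, Δ1=-1, Δ2=-1
row 1: diag=8, rhs=-20; c'=1/8, d'=-5/2
row 2: denom=4−1·1/8=31/8; d'=(0−1·-5/2)/(31/8)=20/31
back: M2=20/31
back: M1=-5/2−1/8·20/31=-80/31
M: M0=0, M1=-80/31, M2=20/31, M3=0
seg 0: a=-2, c=M0/2=0, d=(M1−M0)/(6·3)=-40/279, b=Δ0−h0·(2M0+M1)/6=337/93
seg 1: a=5, c=M1/2=-40/31, d=(M2−M1)/(6·1)=50/93, b=Δ1−h1·(2M1+M2)/6=-23/93
seg 2: a=4, c=M2/2=10/31, d=(M3−M2)/(6·1)=-10/93, b=Δ2−h2·(2M2+M3)/6=-113/93
t_q=19/4 → seg 2, τ=3/4; S=4+-113/93·τ+10/31·τ²+-10/93·τ³=3199/992

  seg 0: a=-2 b=337/93 c=0 d=-40/279
  seg 1: a=5 b=-23/93 c=-40/31 d=50/93
  seg 2: a=4 b=-113/93 c=10/31 d=-10/93
S(19/4) = 3199/992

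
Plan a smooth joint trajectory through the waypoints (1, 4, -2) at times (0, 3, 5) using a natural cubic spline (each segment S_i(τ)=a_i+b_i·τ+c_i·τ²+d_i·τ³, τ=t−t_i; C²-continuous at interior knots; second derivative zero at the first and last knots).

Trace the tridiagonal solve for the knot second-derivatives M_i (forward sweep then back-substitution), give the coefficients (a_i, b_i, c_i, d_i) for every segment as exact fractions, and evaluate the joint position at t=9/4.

  seg 0: a=1 b=11/5 c=0 d=-2/15
  seg 1: a=4 b=-7/5 c=-6/5 d=1/5
S(9/4) = 709/160

Δ: Δ0=1, Δ1=-3
row 1: diag=10, rhs=-24; c'=1/5, d'=-12/5
back: M1=-12/5
M: M0=0, M1=-12/5, M2=0
seg 0: a=1, c=M0/2=0, d=(M1−M0)/(6·3)=-2/15, b=Δ0−h0·(2M0+M1)/6=11/5
seg 1: a=4, c=M1/2=-6/5, d=(M2−M1)/(6·2)=1/5, b=Δ1−h1·(2M1+M2)/6=-7/5
t_q=9/4 → seg 0, τ=9/4; S=1+11/5·τ+0·τ²+-2/15·τ³=709/160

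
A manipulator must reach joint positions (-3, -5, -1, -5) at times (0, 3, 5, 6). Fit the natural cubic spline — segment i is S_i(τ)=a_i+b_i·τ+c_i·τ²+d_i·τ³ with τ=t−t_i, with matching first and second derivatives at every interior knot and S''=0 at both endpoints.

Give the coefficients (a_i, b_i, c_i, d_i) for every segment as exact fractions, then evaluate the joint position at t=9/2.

  seg 0: a=-3 b=-13/6 c=0 d=1/6
  seg 1: a=-5 b=7/3 c=3/2 d=-5/6
  seg 2: a=-1 b=-5/3 c=-7/2 d=7/6
S(9/2) = -15/16

Δ: Δ0=-2/3, Δ1=2, Δ2=-4
row 1: diag=10, rhs=16; c'=1/5, d'=8/5
row 2: denom=6−2·1/5=28/5; d'=(-36−2·8/5)/(28/5)=-7
back: M2=-7
back: M1=8/5−1/5·-7=3
M: M0=0, M1=3, M2=-7, M3=0
seg 0: a=-3, c=M0/2=0, d=(M1−M0)/(6·3)=1/6, b=Δ0−h0·(2M0+M1)/6=-13/6
seg 1: a=-5, c=M1/2=3/2, d=(M2−M1)/(6·2)=-5/6, b=Δ1−h1·(2M1+M2)/6=7/3
seg 2: a=-1, c=M2/2=-7/2, d=(M3−M2)/(6·1)=7/6, b=Δ2−h2·(2M2+M3)/6=-5/3
t_q=9/2 → seg 1, τ=3/2; S=-5+7/3·τ+3/2·τ²+-5/6·τ³=-15/16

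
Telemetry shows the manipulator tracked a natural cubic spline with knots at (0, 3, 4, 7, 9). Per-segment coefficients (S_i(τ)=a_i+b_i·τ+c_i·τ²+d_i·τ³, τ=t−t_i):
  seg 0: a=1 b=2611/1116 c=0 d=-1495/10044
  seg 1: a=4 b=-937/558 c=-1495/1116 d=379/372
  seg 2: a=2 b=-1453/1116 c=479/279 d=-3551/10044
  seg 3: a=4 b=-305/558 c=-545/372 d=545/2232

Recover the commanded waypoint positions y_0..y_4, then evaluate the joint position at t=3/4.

y_0=1 y_1=4 y_2=2 y_3=4 y_4=-1
S(3/4) = 21363/7936

y_0 = S_0(0) = a_0 = 1
y_1 = S_1(0) = a_1 = 4
y_2 = S_2(0) = a_2 = 2
y_3 = S_3(0) = a_3 = 4
y_4 = S_3(2) = -1
t_q=3/4 is in segment 0 (τ=3/4); S_0(τ)=21363/7936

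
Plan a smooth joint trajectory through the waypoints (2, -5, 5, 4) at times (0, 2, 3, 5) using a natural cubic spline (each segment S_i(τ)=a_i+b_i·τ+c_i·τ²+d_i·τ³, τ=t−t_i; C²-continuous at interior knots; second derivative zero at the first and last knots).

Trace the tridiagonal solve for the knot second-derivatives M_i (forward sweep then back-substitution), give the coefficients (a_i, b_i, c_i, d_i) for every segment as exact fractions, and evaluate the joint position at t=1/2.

  seg 0: a=2 b=-611/70 c=0 d=183/140
  seg 1: a=-5 b=487/70 c=549/70 d=-24/5
  seg 2: a=5 b=577/70 c=-459/70 d=153/140
S(1/2) = -493/224

Δ: Δ0=-7/2, Δ1=10, Δ2=-1/2
row 1: diag=6, rhs=81; c'=1/6, d'=27/2
row 2: denom=6−1·1/6=35/6; d'=(-63−1·27/2)/(35/6)=-459/35
back: M2=-459/35
back: M1=27/2−1/6·-459/35=549/35
M: M0=0, M1=549/35, M2=-459/35, M3=0
seg 0: a=2, c=M0/2=0, d=(M1−M0)/(6·2)=183/140, b=Δ0−h0·(2M0+M1)/6=-611/70
seg 1: a=-5, c=M1/2=549/70, d=(M2−M1)/(6·1)=-24/5, b=Δ1−h1·(2M1+M2)/6=487/70
seg 2: a=5, c=M2/2=-459/70, d=(M3−M2)/(6·2)=153/140, b=Δ2−h2·(2M2+M3)/6=577/70
t_q=1/2 → seg 0, τ=1/2; S=2+-611/70·τ+0·τ²+183/140·τ³=-493/224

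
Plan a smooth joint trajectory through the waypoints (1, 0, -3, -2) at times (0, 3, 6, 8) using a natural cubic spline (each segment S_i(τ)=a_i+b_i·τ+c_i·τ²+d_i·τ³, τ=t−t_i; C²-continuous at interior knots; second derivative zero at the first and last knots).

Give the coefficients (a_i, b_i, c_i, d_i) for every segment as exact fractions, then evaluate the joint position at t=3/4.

Δ: Δ0=-1/3, Δ1=-1, Δ2=1/2
row 1: diag=12, rhs=-4; c'=1/4, d'=-1/3
row 2: denom=10−3·1/4=37/4; d'=(9−3·-1/3)/(37/4)=40/37
back: M2=40/37
back: M1=-1/3−1/4·40/37=-67/111
M: M0=0, M1=-67/111, M2=40/37, M3=0
seg 0: a=1, c=M0/2=0, d=(M1−M0)/(6·3)=-67/1998, b=Δ0−h0·(2M0+M1)/6=-7/222
seg 1: a=0, c=M1/2=-67/222, d=(M2−M1)/(6·3)=187/1998, b=Δ1−h1·(2M1+M2)/6=-104/111
seg 2: a=-3, c=M2/2=20/37, d=(M3−M2)/(6·2)=-10/111, b=Δ2−h2·(2M2+M3)/6=-49/222
t_q=3/4 → seg 0, τ=3/4; S=1+-7/222·τ+0·τ²+-67/1998·τ³=4557/4736

  seg 0: a=1 b=-7/222 c=0 d=-67/1998
  seg 1: a=0 b=-104/111 c=-67/222 d=187/1998
  seg 2: a=-3 b=-49/222 c=20/37 d=-10/111
S(3/4) = 4557/4736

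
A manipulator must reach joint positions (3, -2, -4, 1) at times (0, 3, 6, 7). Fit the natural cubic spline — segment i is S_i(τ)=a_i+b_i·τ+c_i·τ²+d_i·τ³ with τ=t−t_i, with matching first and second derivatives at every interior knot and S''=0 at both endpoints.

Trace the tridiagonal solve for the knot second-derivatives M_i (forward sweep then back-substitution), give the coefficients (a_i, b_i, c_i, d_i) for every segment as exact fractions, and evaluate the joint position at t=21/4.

  seg 0: a=3 b=-118/87 c=0 d=-1/29
  seg 1: a=-2 b=-199/87 c=-9/29 d=74/261
  seg 2: a=-4 b=305/87 c=65/29 d=-65/87
S(21/4) = -5093/928

Δ: Δ0=-5/3, Δ1=-2/3, Δ2=5
row 1: diag=12, rhs=6; c'=1/4, d'=1/2
row 2: denom=8−3·1/4=29/4; d'=(34−3·1/2)/(29/4)=130/29
back: M2=130/29
back: M1=1/2−1/4·130/29=-18/29
M: M0=0, M1=-18/29, M2=130/29, M3=0
seg 0: a=3, c=M0/2=0, d=(M1−M0)/(6·3)=-1/29, b=Δ0−h0·(2M0+M1)/6=-118/87
seg 1: a=-2, c=M1/2=-9/29, d=(M2−M1)/(6·3)=74/261, b=Δ1−h1·(2M1+M2)/6=-199/87
seg 2: a=-4, c=M2/2=65/29, d=(M3−M2)/(6·1)=-65/87, b=Δ2−h2·(2M2+M3)/6=305/87
t_q=21/4 → seg 1, τ=9/4; S=-2+-199/87·τ+-9/29·τ²+74/261·τ³=-5093/928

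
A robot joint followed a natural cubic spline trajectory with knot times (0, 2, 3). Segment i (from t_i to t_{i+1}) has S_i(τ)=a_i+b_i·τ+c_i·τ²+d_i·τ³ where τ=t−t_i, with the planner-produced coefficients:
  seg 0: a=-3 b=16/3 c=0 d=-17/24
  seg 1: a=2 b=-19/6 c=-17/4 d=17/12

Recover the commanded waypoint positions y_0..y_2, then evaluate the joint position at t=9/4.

y_0=-3 y_1=2 y_2=-4
S(9/4) = 247/256

y_0 = S_0(0) = a_0 = -3
y_1 = S_1(0) = a_1 = 2
y_2 = S_1(1) = -4
t_q=9/4 is in segment 1 (τ=1/4); S_1(τ)=247/256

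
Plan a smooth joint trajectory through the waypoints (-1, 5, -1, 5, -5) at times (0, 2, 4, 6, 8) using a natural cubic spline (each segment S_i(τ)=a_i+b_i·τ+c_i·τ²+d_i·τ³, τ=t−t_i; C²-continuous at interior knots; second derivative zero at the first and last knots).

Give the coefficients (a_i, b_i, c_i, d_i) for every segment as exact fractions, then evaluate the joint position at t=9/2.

  seg 0: a=-1 b=145/28 c=0 d=-61/112
  seg 1: a=5 b=-19/14 c=-183/56 d=137/112
  seg 2: a=-1 b=1/4 c=57/14 d=-151/112
  seg 3: a=5 b=5/14 c=-225/56 d=75/112
S(9/2) = -23/896

Δ: Δ0=3, Δ1=-3, Δ2=3, Δ3=-5
row 1: diag=8, rhs=-36; c'=1/4, d'=-9/2
row 2: denom=8−2·1/4=15/2; d'=(36−2·-9/2)/(15/2)=6
row 3: denom=8−2·4/15=112/15; d'=(-48−2·6)/(112/15)=-225/28
back: M3=-225/28
back: M2=6−4/15·-225/28=57/7
back: M1=-9/2−1/4·57/7=-183/28
M: M0=0, M1=-183/28, M2=57/7, M3=-225/28, M4=0
seg 0: a=-1, c=M0/2=0, d=(M1−M0)/(6·2)=-61/112, b=Δ0−h0·(2M0+M1)/6=145/28
seg 1: a=5, c=M1/2=-183/56, d=(M2−M1)/(6·2)=137/112, b=Δ1−h1·(2M1+M2)/6=-19/14
seg 2: a=-1, c=M2/2=57/14, d=(M3−M2)/(6·2)=-151/112, b=Δ2−h2·(2M2+M3)/6=1/4
seg 3: a=5, c=M3/2=-225/56, d=(M4−M3)/(6·2)=75/112, b=Δ3−h3·(2M3+M4)/6=5/14
t_q=9/2 → seg 2, τ=1/2; S=-1+1/4·τ+57/14·τ²+-151/112·τ³=-23/896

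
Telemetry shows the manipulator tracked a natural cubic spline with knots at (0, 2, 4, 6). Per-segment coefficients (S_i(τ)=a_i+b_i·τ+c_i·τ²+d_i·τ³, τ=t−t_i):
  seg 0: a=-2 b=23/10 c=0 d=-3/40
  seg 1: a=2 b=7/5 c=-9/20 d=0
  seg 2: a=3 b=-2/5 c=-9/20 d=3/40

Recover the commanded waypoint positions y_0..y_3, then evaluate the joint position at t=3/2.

y_0 = S_0(0) = a_0 = -2
y_1 = S_1(0) = a_1 = 2
y_2 = S_2(0) = a_2 = 3
y_3 = S_2(2) = 1
t_q=3/2 is in segment 0 (τ=3/2); S_0(τ)=383/320

y_0=-2 y_1=2 y_2=3 y_3=1
S(3/2) = 383/320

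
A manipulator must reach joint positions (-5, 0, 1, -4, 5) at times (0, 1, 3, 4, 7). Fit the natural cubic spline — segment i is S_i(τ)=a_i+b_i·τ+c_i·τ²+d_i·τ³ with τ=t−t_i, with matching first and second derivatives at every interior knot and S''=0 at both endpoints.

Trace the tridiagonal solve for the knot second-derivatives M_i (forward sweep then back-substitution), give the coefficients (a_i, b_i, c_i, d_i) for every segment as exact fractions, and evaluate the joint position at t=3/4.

  seg 0: a=-5 b=543/100 c=0 d=-43/100
  seg 1: a=0 b=207/50 c=-129/100 d=-53/200
  seg 2: a=1 b=-21/5 c=-72/25 d=52/25
  seg 3: a=-4 b=-93/25 c=84/25 d=-28/75
S(3/4) = -7097/6400

Δ: Δ0=5, Δ1=1/2, Δ2=-5, Δ3=3
row 1: diag=6, rhs=-27; c'=1/3, d'=-9/2
row 2: denom=6−2·1/3=16/3; d'=(-33−2·-9/2)/(16/3)=-9/2
row 3: denom=8−1·3/16=125/16; d'=(48−1·-9/2)/(125/16)=168/25
back: M3=168/25
back: M2=-9/2−3/16·168/25=-144/25
back: M1=-9/2−1/3·-144/25=-129/50
M: M0=0, M1=-129/50, M2=-144/25, M3=168/25, M4=0
seg 0: a=-5, c=M0/2=0, d=(M1−M0)/(6·1)=-43/100, b=Δ0−h0·(2M0+M1)/6=543/100
seg 1: a=0, c=M1/2=-129/100, d=(M2−M1)/(6·2)=-53/200, b=Δ1−h1·(2M1+M2)/6=207/50
seg 2: a=1, c=M2/2=-72/25, d=(M3−M2)/(6·1)=52/25, b=Δ2−h2·(2M2+M3)/6=-21/5
seg 3: a=-4, c=M3/2=84/25, d=(M4−M3)/(6·3)=-28/75, b=Δ3−h3·(2M3+M4)/6=-93/25
t_q=3/4 → seg 0, τ=3/4; S=-5+543/100·τ+0·τ²+-43/100·τ³=-7097/6400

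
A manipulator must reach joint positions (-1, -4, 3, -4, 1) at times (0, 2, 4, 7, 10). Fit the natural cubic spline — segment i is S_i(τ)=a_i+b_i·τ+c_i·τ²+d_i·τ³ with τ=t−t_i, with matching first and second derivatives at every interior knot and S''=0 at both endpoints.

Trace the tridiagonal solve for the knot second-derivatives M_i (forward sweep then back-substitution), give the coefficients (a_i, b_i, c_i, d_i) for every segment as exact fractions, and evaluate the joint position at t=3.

  seg 0: a=-1 b=-1349/420 c=0 d=719/1680
  seg 1: a=-4 b=202/105 c=719/280 d=-299/336
  seg 2: a=3 b=91/60 c=-97/35 d=125/252
  seg 3: a=-4 b=-361/210 c=237/140 d=-79/420
S(3) = -223/560

Δ: Δ0=-3/2, Δ1=7/2, Δ2=-7/3, Δ3=5/3
row 1: diag=8, rhs=30; c'=1/4, d'=15/4
row 2: denom=10−2·1/4=19/2; d'=(-35−2·15/4)/(19/2)=-85/19
row 3: denom=12−3·6/19=210/19; d'=(24−3·-85/19)/(210/19)=237/70
back: M3=237/70
back: M2=-85/19−6/19·237/70=-194/35
back: M1=15/4−1/4·-194/35=719/140
M: M0=0, M1=719/140, M2=-194/35, M3=237/70, M4=0
seg 0: a=-1, c=M0/2=0, d=(M1−M0)/(6·2)=719/1680, b=Δ0−h0·(2M0+M1)/6=-1349/420
seg 1: a=-4, c=M1/2=719/280, d=(M2−M1)/(6·2)=-299/336, b=Δ1−h1·(2M1+M2)/6=202/105
seg 2: a=3, c=M2/2=-97/35, d=(M3−M2)/(6·3)=125/252, b=Δ2−h2·(2M2+M3)/6=91/60
seg 3: a=-4, c=M3/2=237/140, d=(M4−M3)/(6·3)=-79/420, b=Δ3−h3·(2M3+M4)/6=-361/210
t_q=3 → seg 1, τ=1; S=-4+202/105·τ+719/280·τ²+-299/336·τ³=-223/560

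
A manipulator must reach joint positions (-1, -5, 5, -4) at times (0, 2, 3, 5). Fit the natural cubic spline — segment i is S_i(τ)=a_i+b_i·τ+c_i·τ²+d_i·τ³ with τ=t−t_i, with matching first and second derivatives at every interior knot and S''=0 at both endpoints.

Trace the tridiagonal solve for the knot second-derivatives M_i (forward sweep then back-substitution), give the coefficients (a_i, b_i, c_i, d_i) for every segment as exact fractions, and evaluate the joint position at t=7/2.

  seg 0: a=-1 b=-243/35 c=0 d=173/140
  seg 1: a=-5 b=276/35 c=519/70 d=-53/10
  seg 2: a=5 b=477/70 c=-297/35 d=99/70
S(7/2) = 517/80

Δ: Δ0=-2, Δ1=10, Δ2=-9/2
row 1: diag=6, rhs=72; c'=1/6, d'=12
row 2: denom=6−1·1/6=35/6; d'=(-87−1·12)/(35/6)=-594/35
back: M2=-594/35
back: M1=12−1/6·-594/35=519/35
M: M0=0, M1=519/35, M2=-594/35, M3=0
seg 0: a=-1, c=M0/2=0, d=(M1−M0)/(6·2)=173/140, b=Δ0−h0·(2M0+M1)/6=-243/35
seg 1: a=-5, c=M1/2=519/70, d=(M2−M1)/(6·1)=-53/10, b=Δ1−h1·(2M1+M2)/6=276/35
seg 2: a=5, c=M2/2=-297/35, d=(M3−M2)/(6·2)=99/70, b=Δ2−h2·(2M2+M3)/6=477/70
t_q=7/2 → seg 2, τ=1/2; S=5+477/70·τ+-297/35·τ²+99/70·τ³=517/80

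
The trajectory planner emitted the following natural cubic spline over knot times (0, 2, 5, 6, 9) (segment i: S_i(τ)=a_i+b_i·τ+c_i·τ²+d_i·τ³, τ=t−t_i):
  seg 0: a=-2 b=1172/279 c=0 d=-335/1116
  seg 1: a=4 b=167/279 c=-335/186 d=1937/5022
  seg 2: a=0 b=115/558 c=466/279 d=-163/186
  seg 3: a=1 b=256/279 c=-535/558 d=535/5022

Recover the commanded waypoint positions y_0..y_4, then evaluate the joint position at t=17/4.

y_0=-2 y_1=4 y_2=0 y_3=1 y_4=-2
S(17/4) = 2469/3968

y_0 = S_0(0) = a_0 = -2
y_1 = S_1(0) = a_1 = 4
y_2 = S_2(0) = a_2 = 0
y_3 = S_3(0) = a_3 = 1
y_4 = S_3(3) = -2
t_q=17/4 is in segment 1 (τ=9/4); S_1(τ)=2469/3968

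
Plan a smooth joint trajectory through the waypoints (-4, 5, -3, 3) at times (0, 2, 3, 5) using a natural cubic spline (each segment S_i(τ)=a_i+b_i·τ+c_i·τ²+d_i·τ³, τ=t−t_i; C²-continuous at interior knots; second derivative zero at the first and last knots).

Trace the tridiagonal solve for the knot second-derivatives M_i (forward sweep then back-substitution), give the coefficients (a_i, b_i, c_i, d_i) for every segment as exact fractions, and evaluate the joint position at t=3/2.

Δ: Δ0=9/2, Δ1=-8, Δ2=3
row 1: diag=6, rhs=-75; c'=1/6, d'=-25/2
row 2: denom=6−1·1/6=35/6; d'=(66−1·-25/2)/(35/6)=471/35
back: M2=471/35
back: M1=-25/2−1/6·471/35=-516/35
M: M0=0, M1=-516/35, M2=471/35, M3=0
seg 0: a=-4, c=M0/2=0, d=(M1−M0)/(6·2)=-43/35, b=Δ0−h0·(2M0+M1)/6=659/70
seg 1: a=5, c=M1/2=-258/35, d=(M2−M1)/(6·1)=47/10, b=Δ1−h1·(2M1+M2)/6=-373/70
seg 2: a=-3, c=M2/2=471/70, d=(M3−M2)/(6·2)=-157/140, b=Δ2−h2·(2M2+M3)/6=-209/35
t_q=3/2 → seg 0, τ=3/2; S=-4+659/70·τ+0·τ²+-43/35·τ³=239/40

  seg 0: a=-4 b=659/70 c=0 d=-43/35
  seg 1: a=5 b=-373/70 c=-258/35 d=47/10
  seg 2: a=-3 b=-209/35 c=471/70 d=-157/140
S(3/2) = 239/40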